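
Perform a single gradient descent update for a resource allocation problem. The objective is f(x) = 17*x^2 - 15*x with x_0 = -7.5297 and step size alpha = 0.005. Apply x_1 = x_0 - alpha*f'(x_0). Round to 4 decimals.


We compute the gradient at x_0 and apply the update.
f'(x) = 34*x - 15
f'(-7.5297) = 34*-7.5297 - 15 = -271.0098
x_1 = -7.5297 - 0.005*-271.0098 = -6.1747


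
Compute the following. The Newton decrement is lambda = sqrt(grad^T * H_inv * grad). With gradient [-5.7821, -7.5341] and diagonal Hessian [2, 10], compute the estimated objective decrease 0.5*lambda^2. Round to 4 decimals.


Step 1: H is diagonal, so H^(-1) * g = [-2.8911, -0.7534].
Step 2: g^T H^(-1) g = sum_i g_i^2 / H_ii
  = (-5.7821)^2/2 + (-7.5341)^2/10
  = 16.7163 + 5.6763 = 22.3926
Step 3: Objective decrease = 0.5 * g^T H^(-1) g = 11.1963


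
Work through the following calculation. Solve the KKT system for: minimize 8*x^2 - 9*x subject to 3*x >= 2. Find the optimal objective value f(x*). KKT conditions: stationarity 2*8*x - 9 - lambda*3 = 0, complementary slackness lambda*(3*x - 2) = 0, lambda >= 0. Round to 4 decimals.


Step 1: Try lambda = 0 (constraint inactive).
x_unc = 9/(2*8) = 0.5625
Check: 3*0.5625 = 1.6875 < 2 -- violated!
Step 2: Constraint must be active: 3*x = 2
x* = 2/3 = 0.6667 (rounded; the exact value 2/3 is used below)
lambda = (2*8*(2/3) - 9)/3 = 0.5556
Step 3: Compute optimal value.
f(x*) = 8*(2/3)^2 - 9*(2/3) = -2.4444


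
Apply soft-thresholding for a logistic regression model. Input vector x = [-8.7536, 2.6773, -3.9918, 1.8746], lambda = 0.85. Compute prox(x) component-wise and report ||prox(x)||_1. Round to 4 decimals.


Soft-thresholding with lambda = 0.85:
prox(-8.7536) = sign(-8.7536)*max(|-8.7536| - 0.85, 0) = -7.9036
prox(2.6773) = sign(2.6773)*max(|2.6773| - 0.85, 0) = 1.8273
prox(-3.9918) = sign(-3.9918)*max(|-3.9918| - 0.85, 0) = -3.1418
prox(1.8746) = sign(1.8746)*max(|1.8746| - 0.85, 0) = 1.0246
prox(x) = [-7.9036, 1.8273, -3.1418, 1.0246]
||prox(x)||_1 = 7.9036 + 1.8273 + 3.1418 + 1.0246 = 13.8973


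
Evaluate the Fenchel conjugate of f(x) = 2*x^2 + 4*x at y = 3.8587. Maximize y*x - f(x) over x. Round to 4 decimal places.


f*(y) = sup_x {y*x - a*x^2 - b*x} = sup_x {(y-b)*x - a*x^2}
FOC: (y - b) - 2a*x = 0 => x* = (y - b)/(2a)
x* = (3.8587 - 4)/(2*2) = -0.0353
f*(3.8587) = (y-b)^2/(4a) = (3.8587 - 4)^2/(4*2)
= 0.02/8 = 0.0025


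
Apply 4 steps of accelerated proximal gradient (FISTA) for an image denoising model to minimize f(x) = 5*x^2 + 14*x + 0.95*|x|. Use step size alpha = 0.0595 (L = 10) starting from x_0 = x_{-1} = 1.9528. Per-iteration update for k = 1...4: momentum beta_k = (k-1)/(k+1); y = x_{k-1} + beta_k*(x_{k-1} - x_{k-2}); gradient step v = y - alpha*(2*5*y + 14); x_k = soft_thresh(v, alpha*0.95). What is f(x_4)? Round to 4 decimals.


FISTA on f(x) = 5*x^2 + 14*x + 0.95*|x|
L = 10, alpha = 0.0595
Iteration 1: beta = 0.0, y = 1.9528 + 0.0*(1.9528 - 1.9528) = 1.9528
  grad(y) = 33.528, v = y - alpha*grad = -0.0421
  prox(v) = soft_thresh(-0.0421, 0.0565) = 0.0
Iteration 2: beta = 0.3333, y = 0.0 + 0.3333*(0.0 - 1.9528) = -0.6509
  grad(y) = 7.4907, v = y - alpha*grad = -1.0966
  prox(v) = soft_thresh(-1.0966, 0.0565) = -1.0401
Iteration 3: beta = 0.5, y = -1.0401 + 0.5*(-1.0401 - 0.0) = -1.5602
  grad(y) = -1.6015, v = y - alpha*grad = -1.4649
  prox(v) = soft_thresh(-1.4649, 0.0565) = -1.4083
Iteration 4: beta = 0.6, y = -1.4083 + 0.6*(-1.4083 + 1.0401) = -1.6293
  grad(y) = -2.2928, v = y - alpha*grad = -1.4929
  prox(v) = soft_thresh(-1.4929, 0.0565) = -1.4363
f(x_4) = 5*(-1.4363)^2 + 14*(-1.4363) + 0.95*|-1.4363| = -8.4289


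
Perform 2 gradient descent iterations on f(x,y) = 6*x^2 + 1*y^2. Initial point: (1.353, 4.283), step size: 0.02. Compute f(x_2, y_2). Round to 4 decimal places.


Gradient descent on f(x,y) = 6*x^2 + 1*y^2.
Starting point: (1.353, 4.283), alpha = 0.02
Step 1: grad_x = 2*6*1.353 = 16.236, grad_y = 2*1*4.283 = 8.566
  x_1 = 1.353 - 0.02*16.236 = 1.0283
  y_1 = 4.283 - 0.02*8.566 = 4.1117
Step 2: grad_x = 2*6*1.0283 = 12.3394, grad_y = 2*1*4.1117 = 8.2234
  x_2 = 1.0283 - 0.02*12.3394 = 0.7815
  y_2 = 4.1117 - 0.02*8.2234 = 3.9472
f(0.7815, 3.9472) = 6*0.7815^2 + 1*3.9472^2 = 19.2449


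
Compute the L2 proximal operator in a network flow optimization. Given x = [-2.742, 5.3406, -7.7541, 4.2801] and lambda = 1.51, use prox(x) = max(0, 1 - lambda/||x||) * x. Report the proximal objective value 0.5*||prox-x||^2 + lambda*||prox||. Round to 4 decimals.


Step 1: Compute ||x||.
||x|| = 10.6998
Step 2: Compute scaling factor.
scale = max(0, 1 - 1.51/10.6998) = 0.8589
Step 3: prox(x) = [-2.355, 4.5869, -6.6598, 3.6761]
||prox(x)|| = 9.1898
Step 4: Proximal objective.
0.5*||prox-x||^2 = 1.1401
lambda*||prox|| = 13.8766
Total = 15.0167


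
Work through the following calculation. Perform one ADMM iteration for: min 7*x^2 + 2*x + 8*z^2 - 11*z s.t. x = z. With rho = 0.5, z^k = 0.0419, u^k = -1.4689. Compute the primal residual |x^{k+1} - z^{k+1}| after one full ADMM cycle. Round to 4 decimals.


ADMM iteration with rho = 0.5, z^k = 0.0419, u^k = -1.4689
Step 1: x-update.
Minimize 7*x^2 + 2*x + (0.5/2)*(x - 0.0419 - 1.4689)^2
FOC: (2*7 + 0.5)*x = -2 + 0.5*(0.0419 + 1.4689)
x^{k+1} = -0.0858
Step 2: z-update.
Minimize 8*z^2 - 11*z + (0.5/2)*(-0.0858 - z - 1.4689)^2
FOC: (2*8 + 0.5)*z = 11 + 0.5*(-0.0858 - 1.4689)
z^{k+1} = 0.6196
Step 3: u-update.
u^{k+1} = -1.4689 - 0.0858 - 0.6196 = -2.1743
Step 4: Primal residual = |-0.0858 - 0.6196| = 0.7054


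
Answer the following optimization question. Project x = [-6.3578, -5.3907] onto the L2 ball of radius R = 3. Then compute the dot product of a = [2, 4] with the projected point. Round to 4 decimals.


Step 1: Compute ||x|| (intermediates to 6 decimals).
||x|| = sqrt((-6.3578)^2 + (-5.3907)^2) = 8.335542
Step 2: Project.
Since ||x|| > R, scale = R/||x|| = 3/8.335542 = 0.359905, proj(x) = scale * x
proj(x) = [-2.288204, -1.94014]
Step 3: Dot product.
a^T * proj(x) = 2*(-2.288204) + 4*(-1.94014) = -12.337


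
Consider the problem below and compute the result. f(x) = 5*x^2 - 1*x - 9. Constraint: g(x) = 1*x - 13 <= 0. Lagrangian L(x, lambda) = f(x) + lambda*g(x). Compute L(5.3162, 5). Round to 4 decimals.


Step 1: Evaluate f(x).
f(5.3162) = 5*5.3162^2 - 1*5.3162 - 9 = 126.9937
Step 2: Evaluate g(x).
g(5.3162) = 1*5.3162 - 13 = -7.6838
Step 3: Compute Lagrangian.
L = 126.9937 + 5*-7.6838 = 88.5747


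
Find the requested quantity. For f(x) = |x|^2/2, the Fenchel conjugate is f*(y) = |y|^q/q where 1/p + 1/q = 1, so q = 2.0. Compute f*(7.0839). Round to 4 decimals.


The conjugate exponent q satisfies 1/p + 1/q = 1.
p = 2, so q = 2/(2 - 1) = 2.0
|y|^q = 7.0839^2.0 = 50.1816
f*(7.0839) = 50.1816 / 2.0 = 25.0908


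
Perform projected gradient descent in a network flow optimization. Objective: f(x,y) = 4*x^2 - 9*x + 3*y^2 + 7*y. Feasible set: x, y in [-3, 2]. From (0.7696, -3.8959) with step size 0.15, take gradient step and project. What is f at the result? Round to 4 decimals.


Step 1: Compute gradient at (0.7696, -3.8959).
grad_x = 2*4*0.7696 - 9 = -2.8432
grad_y = 2*3*-3.8959 + 7 = -16.3754
Step 2: Gradient step.
x_raw = 0.7696 - 0.15*-2.8432 = 1.1961
y_raw = -3.8959 - 0.15*-16.3754 = -1.4396
Step 3: Project onto [-3, 2].
x_proj = clip(1.1961) = 1.1961
y_proj = clip(-1.4396) = -1.4396
Step 4: Evaluate f.
f(1.1961, -1.4396) = -8.9022


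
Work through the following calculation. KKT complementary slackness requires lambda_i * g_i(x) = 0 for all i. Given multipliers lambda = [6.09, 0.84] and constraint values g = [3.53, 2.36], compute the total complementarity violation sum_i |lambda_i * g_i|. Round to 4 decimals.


KKT complementary slackness check:
lambda_1 * g_1 = 6.09 * 3.53 = 21.4977
lambda_2 * g_2 = 0.84 * 2.36 = 1.9824
Total violation = 21.4977 + 1.9824 = 23.4801


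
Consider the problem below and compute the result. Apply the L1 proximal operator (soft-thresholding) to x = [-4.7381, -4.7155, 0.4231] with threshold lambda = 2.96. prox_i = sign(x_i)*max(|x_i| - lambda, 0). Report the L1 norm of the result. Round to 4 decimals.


Soft-thresholding with lambda = 2.96:
prox(-4.7381) = sign(-4.7381)*max(|-4.7381| - 2.96, 0) = -1.7781
prox(-4.7155) = sign(-4.7155)*max(|-4.7155| - 2.96, 0) = -1.7555
prox(0.4231) = sign(0.4231)*max(|0.4231| - 2.96, 0) = 0.0
prox(x) = [-1.7781, -1.7555, 0.0]
||prox(x)||_1 = 1.7781 + 1.7555 + 0.0 = 3.5336


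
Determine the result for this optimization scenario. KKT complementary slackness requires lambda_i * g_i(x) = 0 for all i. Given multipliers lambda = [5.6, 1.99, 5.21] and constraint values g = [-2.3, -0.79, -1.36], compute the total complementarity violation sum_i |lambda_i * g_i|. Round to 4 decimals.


KKT complementary slackness check:
lambda_1 * g_1 = 5.6 * -2.3 = -12.88
lambda_2 * g_2 = 1.99 * -0.79 = -1.5721
lambda_3 * g_3 = 5.21 * -1.36 = -7.0856
Total violation = 12.88 + 1.5721 + 7.0856 = 21.5377


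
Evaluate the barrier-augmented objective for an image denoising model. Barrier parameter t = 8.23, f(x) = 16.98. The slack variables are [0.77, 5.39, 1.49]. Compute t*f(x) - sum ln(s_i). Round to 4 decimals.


Step 1: Compute log-barrier.
ln values: [-0.2614, 1.6845, 0.3988]
phi = -(-0.2614 + 1.6845 + 0.3988) = -1.822
Step 2: Compute augmented objective.
t*f(x) = 8.23*16.98 = 139.7454
Total = 139.7454 - 1.822 = 137.9234


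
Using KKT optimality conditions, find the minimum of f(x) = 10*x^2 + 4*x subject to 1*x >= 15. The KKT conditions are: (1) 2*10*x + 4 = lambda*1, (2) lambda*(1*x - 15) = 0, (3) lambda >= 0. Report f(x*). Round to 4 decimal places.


Step 1: Try lambda = 0 (constraint inactive).
x_unc = -4/(2*10) = -0.2
Check: 1*-0.2 = -0.2 < 15 -- violated!
Step 2: Constraint must be active: 1*x = 15
x* = 15/1 = 15.0
lambda = (2*10*15.0 + 4)/1 = 304.0
Step 3: Compute optimal value.
f(x*) = 10*15.0^2 + 4*15.0 = 2310.0


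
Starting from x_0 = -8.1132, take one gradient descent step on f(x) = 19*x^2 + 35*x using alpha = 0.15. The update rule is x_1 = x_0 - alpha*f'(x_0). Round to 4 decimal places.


We compute the gradient at x_0 and apply the update.
f'(x) = 38*x + 35
f'(-8.1132) = 38*-8.1132 + 35 = -273.3016
x_1 = -8.1132 - 0.15*-273.3016 = 32.882


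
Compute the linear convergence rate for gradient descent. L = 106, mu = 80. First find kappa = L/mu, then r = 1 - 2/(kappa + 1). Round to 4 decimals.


Step 1: Compute the condition number.
kappa = L/mu = 106/80 = 1.325
Step 2: Compute the convergence rate.
r = 1 - 2/(kappa + 1) = 1 - 2*mu/(L + mu) = (L - mu)/(L + mu) = 26/186 = 0.1398


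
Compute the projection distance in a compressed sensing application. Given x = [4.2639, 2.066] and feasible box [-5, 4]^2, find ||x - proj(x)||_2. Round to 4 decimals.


Project each component onto [-5, 4].
clip(4.2639) = 4.0, clip(2.066) = 2.066
Projection = [4.0, 2.066]
Squared diffs: [0.0696, 0.0]
Distance = sqrt(0.0696) = 0.2639


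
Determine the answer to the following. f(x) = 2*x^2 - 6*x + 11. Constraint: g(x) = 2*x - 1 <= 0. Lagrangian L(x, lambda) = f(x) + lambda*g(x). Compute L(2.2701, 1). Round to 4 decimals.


Step 1: Evaluate f(x).
f(2.2701) = 2*2.2701^2 - 6*2.2701 + 11 = 7.6861
Step 2: Evaluate g(x).
g(2.2701) = 2*2.2701 - 1 = 3.5402
Step 3: Compute Lagrangian.
L = 7.6861 + 1*3.5402 = 11.2263


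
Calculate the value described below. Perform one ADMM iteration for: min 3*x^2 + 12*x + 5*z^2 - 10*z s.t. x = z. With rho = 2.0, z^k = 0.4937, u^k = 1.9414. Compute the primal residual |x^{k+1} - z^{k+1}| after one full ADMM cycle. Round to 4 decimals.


ADMM iteration with rho = 2.0, z^k = 0.4937, u^k = 1.9414
Step 1: x-update.
Minimize 3*x^2 + 12*x + (2.0/2)*(x - 0.4937 + 1.9414)^2
FOC: (2*3 + 2.0)*x = -12 + 2.0*(0.4937 - 1.9414)
x^{k+1} = -1.8619
Step 2: z-update.
Minimize 5*z^2 - 10*z + (2.0/2)*(-1.8619 - z + 1.9414)^2
FOC: (2*5 + 2.0)*z = 10 + 2.0*(-1.8619 + 1.9414)
z^{k+1} = 0.8466
Step 3: u-update.
u^{k+1} = 1.9414 - 1.8619 - 0.8466 = -0.7671
Step 4: Primal residual = |-1.8619 - 0.8466| = 2.7085


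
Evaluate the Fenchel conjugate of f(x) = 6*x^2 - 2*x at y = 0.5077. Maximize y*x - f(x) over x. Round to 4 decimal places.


f*(y) = sup_x {y*x - a*x^2 - b*x} = sup_x {(y-b)*x - a*x^2}
FOC: (y - b) - 2a*x = 0 => x* = (y - b)/(2a)
x* = (0.5077 + 2)/(2*6) = 0.209
f*(0.5077) = (y-b)^2/(4a) = (0.5077 + 2)^2/(4*6)
= 6.2886/24 = 0.262


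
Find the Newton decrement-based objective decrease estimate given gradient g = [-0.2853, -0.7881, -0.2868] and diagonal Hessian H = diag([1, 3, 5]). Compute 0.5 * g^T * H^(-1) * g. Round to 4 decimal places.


Step 1: H is diagonal, so H^(-1) * g = [-0.2853, -0.2627, -0.0574].
Step 2: g^T H^(-1) g = sum_i g_i^2 / H_ii
  = (-0.2853)^2/1 + (-0.7881)^2/3 + (-0.2868)^2/5
  = 0.0814 + 0.207 + 0.0165 = 0.3049
Step 3: Objective decrease = 0.5 * g^T H^(-1) g = 0.1524


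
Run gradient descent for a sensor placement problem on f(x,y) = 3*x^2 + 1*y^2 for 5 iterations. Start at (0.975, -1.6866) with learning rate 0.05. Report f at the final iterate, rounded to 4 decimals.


Gradient descent on f(x,y) = 3*x^2 + 1*y^2.
Starting point: (0.975, -1.6866), alpha = 0.05
Step 1: grad_x = 2*3*0.975 = 5.85, grad_y = 2*1*-1.6866 = -3.3732
  x_1 = 0.975 - 0.05*5.85 = 0.6825
  y_1 = -1.6866 - 0.05*-3.3732 = -1.5179
Step 2: grad_x = 2*3*0.6825 = 4.095, grad_y = 2*1*-1.5179 = -3.0359
  x_2 = 0.6825 - 0.05*4.095 = 0.4778
  y_2 = -1.5179 - 0.05*-3.0359 = -1.3661
Step 3: grad_x = 2*3*0.4778 = 2.8665, grad_y = 2*1*-1.3661 = -2.7323
  x_3 = 0.4778 - 0.05*2.8665 = 0.3344
  y_3 = -1.3661 - 0.05*-2.7323 = -1.2295
Step 4: grad_x = 2*3*0.3344 = 2.0066, grad_y = 2*1*-1.2295 = -2.4591
  x_4 = 0.3344 - 0.05*2.0066 = 0.2341
  y_4 = -1.2295 - 0.05*-2.4591 = -1.1066
Step 5: grad_x = 2*3*0.2341 = 1.4046, grad_y = 2*1*-1.1066 = -2.2132
  x_5 = 0.2341 - 0.05*1.4046 = 0.1639
  y_5 = -1.1066 - 0.05*-2.2132 = -0.9959
f(0.1639, -0.9959) = 3*0.1639^2 + 1*(-0.9959)^2 = 1.0724


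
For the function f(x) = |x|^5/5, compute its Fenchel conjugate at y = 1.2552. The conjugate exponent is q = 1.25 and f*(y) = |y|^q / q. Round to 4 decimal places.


The conjugate exponent q satisfies 1/p + 1/q = 1.
p = 5, so q = 5/(5 - 1) = 1.25
|y|^q = 1.2552^1.25 = 1.3286
f*(1.2552) = 1.3286 / 1.25 = 1.0629


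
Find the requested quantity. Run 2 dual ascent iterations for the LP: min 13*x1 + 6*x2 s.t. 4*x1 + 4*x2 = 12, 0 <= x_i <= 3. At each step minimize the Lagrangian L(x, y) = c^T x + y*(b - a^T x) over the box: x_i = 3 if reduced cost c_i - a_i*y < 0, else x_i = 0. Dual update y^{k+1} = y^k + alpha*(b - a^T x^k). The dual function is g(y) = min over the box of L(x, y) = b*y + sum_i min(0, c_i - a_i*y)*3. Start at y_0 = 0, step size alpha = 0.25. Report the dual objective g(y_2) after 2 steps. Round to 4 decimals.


Dual ascent for LP: min 13*x1 + 6*x2, 4*x1 + 4*x2 = 12, 0 <= x_i <= 3
Step 1: y^k = 0.0, reduced costs: (13.0, 6.0)
  x^k = (0.0, 0.0), subgradient = b - a^T x = 12.0
  y^{k+1} = 0.0 + 0.25*12.0 = 3.0
Step 2: y^k = 3.0, reduced costs: (1.0, -6.0)
  x^k = (0.0, 3.0), subgradient = b - a^T x = 0.0
  y^{k+1} = 3.0 + 0.25*0.0 = 3.0
Dual objective at y_2 = 3.0: reduced costs (1.0, -6.0), box minimizer x = (0.0, 3.0)
g(y_2) = b*y + (c1 - a1*y)*x1 + (c2 - a2*y)*x2 = 12*3.0 + 1.0*0.0 + (-6.0)*3.0 = 36.0 + 0.0 - 18.0 = 18.0


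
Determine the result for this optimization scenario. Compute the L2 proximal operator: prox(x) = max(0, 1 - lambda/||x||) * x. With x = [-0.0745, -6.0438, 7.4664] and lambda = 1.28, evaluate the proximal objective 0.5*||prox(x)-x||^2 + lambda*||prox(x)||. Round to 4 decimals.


Step 1: Compute ||x||.
||x|| = 9.6063
Step 2: Compute scaling factor.
scale = max(0, 1 - 1.28/9.6063) = 0.8668
Step 3: prox(x) = [-0.0646, -5.2385, 6.4715]
||prox(x)|| = 8.3263
Step 4: Proximal objective.
0.5*||prox-x||^2 = 0.8192
lambda*||prox|| = 10.6577
Total = 11.4768


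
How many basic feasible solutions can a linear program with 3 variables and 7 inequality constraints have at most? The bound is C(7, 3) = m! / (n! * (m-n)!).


Each vertex corresponds to some choice of n active constraints out of m, so the number of vertices is at most C(m, n) = m! / (n!(m-n)!).
m = 7, n = 3
Numerator: 7 * 6 * 5
Denominator: 3! = 6
C(7, 3) = 35


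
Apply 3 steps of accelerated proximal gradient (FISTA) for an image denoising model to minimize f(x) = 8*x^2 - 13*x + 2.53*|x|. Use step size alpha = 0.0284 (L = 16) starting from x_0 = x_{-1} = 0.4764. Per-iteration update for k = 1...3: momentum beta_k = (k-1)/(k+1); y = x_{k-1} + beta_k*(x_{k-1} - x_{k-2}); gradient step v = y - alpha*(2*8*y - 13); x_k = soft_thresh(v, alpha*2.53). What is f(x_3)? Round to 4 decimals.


FISTA on f(x) = 8*x^2 - 13*x + 2.53*|x|
L = 16, alpha = 0.0284
Iteration 1: beta = 0.0, y = 0.4764 + 0.0*(0.4764 - 0.4764) = 0.4764
  grad(y) = -5.3776, v = y - alpha*grad = 0.6291
  prox(v) = soft_thresh(0.6291, 0.0719) = 0.5573
Iteration 2: beta = 0.3333, y = 0.5573 + 0.3333*(0.5573 - 0.4764) = 0.5842
  grad(y) = -3.6523, v = y - alpha*grad = 0.688
  prox(v) = soft_thresh(0.688, 0.0719) = 0.6161
Iteration 3: beta = 0.5, y = 0.6161 + 0.5*(0.6161 - 0.5573) = 0.6455
  grad(y) = -2.6717, v = y - alpha*grad = 0.7214
  prox(v) = soft_thresh(0.7214, 0.0719) = 0.6495
f(x_3) = 8*0.6495^2 - 13*0.6495 + 2.53*|0.6495| = -3.4255


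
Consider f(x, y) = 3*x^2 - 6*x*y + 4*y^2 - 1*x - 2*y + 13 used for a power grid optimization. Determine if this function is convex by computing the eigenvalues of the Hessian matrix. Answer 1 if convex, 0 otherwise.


The Hessian of f(x,y) = 3*x^2 - 6*x*y + 4*y^2 - 1*x - 2*y + 13 is:
H = [[6, -6], [-6, 8]]
Trace = 6 + 8 = 14
Determinant = 6*8 - (-6)^2 = 12
Discriminant = (14)^2 - 4*12 = 148.0
Eigenvalues: lambda_1 = 0.9172, lambda_2 = 13.0828
The function is convex.

1


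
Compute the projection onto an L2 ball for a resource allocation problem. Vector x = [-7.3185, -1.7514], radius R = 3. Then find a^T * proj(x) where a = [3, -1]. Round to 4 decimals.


Step 1: Compute ||x|| (intermediates to 6 decimals).
||x|| = sqrt((-7.3185)^2 + (-1.7514)^2) = 7.525147
Step 2: Project.
Since ||x|| > R, scale = R/||x|| = 3/7.525147 = 0.398663, proj(x) = scale * x
proj(x) = [-2.917615, -0.698218]
Step 3: Dot product.
a^T * proj(x) = 3*(-2.917615) - 1*(-0.698218) = -8.0546


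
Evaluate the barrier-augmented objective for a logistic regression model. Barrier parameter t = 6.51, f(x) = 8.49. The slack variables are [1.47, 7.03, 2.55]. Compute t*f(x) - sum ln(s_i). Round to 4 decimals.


Step 1: Compute log-barrier.
ln values: [0.3853, 1.9502, 0.9361]
phi = -(0.3853 + 1.9502 + 0.9361) = -3.2715
Step 2: Compute augmented objective.
t*f(x) = 6.51*8.49 = 55.2699
Total = 55.2699 - 3.2715 = 51.9984


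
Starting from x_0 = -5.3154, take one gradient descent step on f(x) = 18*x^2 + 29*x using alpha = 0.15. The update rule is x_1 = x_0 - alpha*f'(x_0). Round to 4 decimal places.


We compute the gradient at x_0 and apply the update.
f'(x) = 36*x + 29
f'(-5.3154) = 36*-5.3154 + 29 = -162.3544
x_1 = -5.3154 - 0.15*-162.3544 = 19.0378


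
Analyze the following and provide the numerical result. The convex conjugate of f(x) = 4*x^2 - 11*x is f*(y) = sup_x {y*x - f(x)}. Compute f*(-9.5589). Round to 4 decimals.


f*(y) = sup_x {y*x - a*x^2 - b*x} = sup_x {(y-b)*x - a*x^2}
FOC: (y - b) - 2a*x = 0 => x* = (y - b)/(2a)
x* = (-9.5589 + 11)/(2*4) = 0.1801
f*(-9.5589) = (y-b)^2/(4a) = (-9.5589 + 11)^2/(4*4)
= 2.0768/16 = 0.1298


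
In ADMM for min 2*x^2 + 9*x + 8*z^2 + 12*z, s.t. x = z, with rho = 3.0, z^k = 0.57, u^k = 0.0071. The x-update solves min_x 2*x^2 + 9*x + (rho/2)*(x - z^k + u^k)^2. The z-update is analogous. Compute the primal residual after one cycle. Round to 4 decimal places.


ADMM iteration with rho = 3.0, z^k = 0.57, u^k = 0.0071
Step 1: x-update.
Minimize 2*x^2 + 9*x + (3.0/2)*(x - 0.57 + 0.0071)^2
FOC: (2*2 + 3.0)*x = -9 + 3.0*(0.57 - 0.0071)
x^{k+1} = -1.0445
Step 2: z-update.
Minimize 8*z^2 + 12*z + (3.0/2)*(-1.0445 - z + 0.0071)^2
FOC: (2*8 + 3.0)*z = -12 + 3.0*(-1.0445 + 0.0071)
z^{k+1} = -0.7954
Step 3: u-update.
u^{k+1} = 0.0071 - 1.0445 + 0.7954 = -0.242
Step 4: Primal residual = |-1.0445 + 0.7954| = 0.2491


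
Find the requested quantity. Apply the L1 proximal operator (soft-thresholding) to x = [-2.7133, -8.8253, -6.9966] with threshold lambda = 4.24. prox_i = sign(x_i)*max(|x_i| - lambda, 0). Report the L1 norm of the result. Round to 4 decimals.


Soft-thresholding with lambda = 4.24:
prox(-2.7133) = sign(-2.7133)*max(|-2.7133| - 4.24, 0) = 0.0
prox(-8.8253) = sign(-8.8253)*max(|-8.8253| - 4.24, 0) = -4.5853
prox(-6.9966) = sign(-6.9966)*max(|-6.9966| - 4.24, 0) = -2.7566
prox(x) = [0.0, -4.5853, -2.7566]
||prox(x)||_1 = 0.0 + 4.5853 + 2.7566 = 7.3419


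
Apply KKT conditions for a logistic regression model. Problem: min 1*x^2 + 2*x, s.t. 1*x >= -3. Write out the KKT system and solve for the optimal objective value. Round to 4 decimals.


Step 1: Try lambda = 0 (constraint inactive).
Stationarity: 2*1*x + 2 = 0
x* = -2/(2*1) = -1.0
Check constraint: 1*-1.0 = -1.0 >= -3 -- satisfied.
Step 2: Compute optimal value.
f(x*) = 1*(-1.0)^2 + 2*(-1.0) = -1.0


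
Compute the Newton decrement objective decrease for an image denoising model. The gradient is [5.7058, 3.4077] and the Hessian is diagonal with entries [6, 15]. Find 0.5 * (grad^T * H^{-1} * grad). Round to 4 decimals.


Step 1: H is diagonal, so H^(-1) * g = [0.951, 0.2272].
Step 2: g^T H^(-1) g = sum_i g_i^2 / H_ii
  = (5.7058)^2/6 + (3.4077)^2/15
  = 5.426 + 0.7742 = 6.2002
Step 3: Objective decrease = 0.5 * g^T H^(-1) g = 3.1001


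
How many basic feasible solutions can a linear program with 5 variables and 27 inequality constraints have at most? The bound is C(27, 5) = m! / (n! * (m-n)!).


Each vertex corresponds to some choice of n active constraints out of m, so the number of vertices is at most C(m, n) = m! / (n!(m-n)!).
m = 27, n = 5
Numerator: 27 * 26 * 25 * 24 * 23
Denominator: 5! = 120
C(27, 5) = 80730


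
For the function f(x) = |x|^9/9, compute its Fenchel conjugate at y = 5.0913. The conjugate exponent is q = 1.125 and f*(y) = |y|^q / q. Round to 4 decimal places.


The conjugate exponent q satisfies 1/p + 1/q = 1.
p = 9, so q = 9/(9 - 1) = 1.125
|y|^q = 5.0913^1.125 = 6.24
f*(5.0913) = 6.24 / 1.125 = 5.5466


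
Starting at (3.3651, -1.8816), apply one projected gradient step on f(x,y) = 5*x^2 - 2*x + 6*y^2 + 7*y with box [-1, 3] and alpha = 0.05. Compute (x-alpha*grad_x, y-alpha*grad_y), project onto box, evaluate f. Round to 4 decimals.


Step 1: Compute gradient at (3.3651, -1.8816).
grad_x = 2*5*3.3651 - 2 = 31.651
grad_y = 2*6*-1.8816 + 7 = -15.5792
Step 2: Gradient step.
x_raw = 3.3651 - 0.05*31.651 = 1.7826
y_raw = -1.8816 - 0.05*-15.5792 = -1.1026
Step 3: Project onto [-1, 3].
x_proj = clip(1.7826) = 1.7826
y_proj = clip(-1.1026) = -1.0
Step 4: Evaluate f.
f(1.7826, -1.0) = 11.3223


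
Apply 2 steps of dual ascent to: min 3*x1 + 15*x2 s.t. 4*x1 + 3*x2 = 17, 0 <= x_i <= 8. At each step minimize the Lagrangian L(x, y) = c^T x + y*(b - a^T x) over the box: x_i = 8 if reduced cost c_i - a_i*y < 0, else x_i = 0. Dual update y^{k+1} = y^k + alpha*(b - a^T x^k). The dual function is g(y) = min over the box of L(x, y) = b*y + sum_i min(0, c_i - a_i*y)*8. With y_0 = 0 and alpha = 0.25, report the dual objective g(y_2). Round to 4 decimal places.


Dual ascent for LP: min 3*x1 + 15*x2, 4*x1 + 3*x2 = 17, 0 <= x_i <= 8
Step 1: y^k = 0.0, reduced costs: (3.0, 15.0)
  x^k = (0.0, 0.0), subgradient = b - a^T x = 17.0
  y^{k+1} = 0.0 + 0.25*17.0 = 4.25
Step 2: y^k = 4.25, reduced costs: (-14.0, 2.25)
  x^k = (8.0, 0.0), subgradient = b - a^T x = -15.0
  y^{k+1} = 4.25 + 0.25*-15.0 = 0.5
Dual objective at y_2 = 0.5: reduced costs (1.0, 13.5), box minimizer x = (0.0, 0.0)
g(y_2) = b*y + (c1 - a1*y)*x1 + (c2 - a2*y)*x2 = 17*0.5 + 1.0*0.0 + 13.5*0.0 = 8.5 + 0.0 + 0.0 = 8.5


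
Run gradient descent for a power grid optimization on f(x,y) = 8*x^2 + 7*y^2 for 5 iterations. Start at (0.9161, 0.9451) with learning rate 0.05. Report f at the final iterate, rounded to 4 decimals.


Gradient descent on f(x,y) = 8*x^2 + 7*y^2.
Starting point: (0.9161, 0.9451), alpha = 0.05
Step 1: grad_x = 2*8*0.9161 = 14.6576, grad_y = 2*7*0.9451 = 13.2314
  x_1 = 0.9161 - 0.05*14.6576 = 0.1832
  y_1 = 0.9451 - 0.05*13.2314 = 0.2835
Step 2: grad_x = 2*8*0.1832 = 2.9315, grad_y = 2*7*0.2835 = 3.9694
  x_2 = 0.1832 - 0.05*2.9315 = 0.0366
  y_2 = 0.2835 - 0.05*3.9694 = 0.0851
Step 3: grad_x = 2*8*0.0366 = 0.5863, grad_y = 2*7*0.0851 = 1.1908
  x_3 = 0.0366 - 0.05*0.5863 = 0.0073
  y_3 = 0.0851 - 0.05*1.1908 = 0.0255
Step 4: grad_x = 2*8*0.0073 = 0.1173, grad_y = 2*7*0.0255 = 0.3572
  x_4 = 0.0073 - 0.05*0.1173 = 0.0015
  y_4 = 0.0255 - 0.05*0.3572 = 0.0077
Step 5: grad_x = 2*8*0.0015 = 0.0235, grad_y = 2*7*0.0077 = 0.1072
  x_5 = 0.0015 - 0.05*0.0235 = 0.0003
  y_5 = 0.0077 - 0.05*0.1072 = 0.0023
f(0.0003, 0.0023) = 8*0.0003^2 + 7*0.0023^2 = 0.0


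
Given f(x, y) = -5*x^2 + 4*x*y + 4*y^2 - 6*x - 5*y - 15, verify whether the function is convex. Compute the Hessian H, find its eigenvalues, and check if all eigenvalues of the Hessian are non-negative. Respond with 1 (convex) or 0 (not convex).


The Hessian of f(x,y) = -5*x^2 + 4*x*y + 4*y^2 - 6*x - 5*y - 15 is:
H = [[-10, 4], [4, 8]]
Trace = -10 + 8 = -2
Determinant = -10*8 - (4)^2 = -96
Discriminant = (-2)^2 - 4*-96 = 388.0
Eigenvalues: lambda_1 = -10.8489, lambda_2 = 8.8489
The function is not convex.

0


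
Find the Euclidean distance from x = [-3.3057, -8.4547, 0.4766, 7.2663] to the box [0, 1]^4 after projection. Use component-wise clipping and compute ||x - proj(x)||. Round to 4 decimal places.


Project each component onto [0, 1].
clip(-3.3057) = 0.0, clip(-8.4547) = 0.0, clip(0.4766) = 0.4766, clip(7.2663) = 1.0
Projection = [0.0, 0.0, 0.4766, 1.0]
Squared diffs: [10.9277, 71.482, 0.0, 39.2665]
Distance = sqrt(121.6762) = 11.0307


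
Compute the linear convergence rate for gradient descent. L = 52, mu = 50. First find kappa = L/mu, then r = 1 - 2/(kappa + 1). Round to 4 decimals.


Step 1: Compute the condition number.
kappa = L/mu = 52/50 = 1.04
Step 2: Compute the convergence rate.
r = 1 - 2/(kappa + 1) = 1 - 2*mu/(L + mu) = (L - mu)/(L + mu) = 2/102 = 0.0196


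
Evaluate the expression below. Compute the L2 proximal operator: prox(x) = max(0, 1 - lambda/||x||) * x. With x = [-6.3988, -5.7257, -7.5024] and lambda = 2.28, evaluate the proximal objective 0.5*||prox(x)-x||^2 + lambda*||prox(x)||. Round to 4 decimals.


Step 1: Compute ||x||.
||x|| = 11.4024
Step 2: Compute scaling factor.
scale = max(0, 1 - 2.28/11.4024) = 0.8
Step 3: prox(x) = [-5.1193, -4.5808, -6.0022]
||prox(x)|| = 9.1224
Step 4: Proximal objective.
0.5*||prox-x||^2 = 2.5992
lambda*||prox|| = 20.7991
Total = 23.3982


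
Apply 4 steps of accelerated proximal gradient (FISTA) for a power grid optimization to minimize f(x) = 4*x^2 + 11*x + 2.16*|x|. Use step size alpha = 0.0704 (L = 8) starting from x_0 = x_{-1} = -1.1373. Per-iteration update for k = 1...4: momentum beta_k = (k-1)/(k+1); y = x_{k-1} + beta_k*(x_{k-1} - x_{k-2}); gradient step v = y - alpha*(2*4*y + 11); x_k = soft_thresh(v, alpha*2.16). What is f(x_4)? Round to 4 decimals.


FISTA on f(x) = 4*x^2 + 11*x + 2.16*|x|
L = 8, alpha = 0.0704
Iteration 1: beta = 0.0, y = -1.1373 + 0.0*(-1.1373 + 1.1373) = -1.1373
  grad(y) = 1.9016, v = y - alpha*grad = -1.2712
  prox(v) = soft_thresh(-1.2712, 0.1521) = -1.1191
Iteration 2: beta = 0.3333, y = -1.1191 + 0.3333*(-1.1191 + 1.1373) = -1.113
  grad(y) = 2.0956, v = y - alpha*grad = -1.2606
  prox(v) = soft_thresh(-1.2606, 0.1521) = -1.1085
Iteration 3: beta = 0.5, y = -1.1085 + 0.5*(-1.1085 + 1.1191) = -1.1032
  grad(y) = 2.1743, v = y - alpha*grad = -1.2563
  prox(v) = soft_thresh(-1.2563, 0.1521) = -1.1042
Iteration 4: beta = 0.6, y = -1.1042 + 0.6*(-1.1042 + 1.1085) = -1.1016
  grad(y) = 2.1868, v = y - alpha*grad = -1.2556
  prox(v) = soft_thresh(-1.2556, 0.1521) = -1.1035
f(x_4) = 4*(-1.1035)^2 + 11*(-1.1035) + 2.16*|-1.1035| = -4.8841


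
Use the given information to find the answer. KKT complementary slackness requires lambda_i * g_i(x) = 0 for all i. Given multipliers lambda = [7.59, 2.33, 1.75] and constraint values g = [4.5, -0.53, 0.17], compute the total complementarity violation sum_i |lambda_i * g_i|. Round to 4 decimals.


KKT complementary slackness check:
lambda_1 * g_1 = 7.59 * 4.5 = 34.155
lambda_2 * g_2 = 2.33 * -0.53 = -1.2349
lambda_3 * g_3 = 1.75 * 0.17 = 0.2975
Total violation = 34.155 + 1.2349 + 0.2975 = 35.6874


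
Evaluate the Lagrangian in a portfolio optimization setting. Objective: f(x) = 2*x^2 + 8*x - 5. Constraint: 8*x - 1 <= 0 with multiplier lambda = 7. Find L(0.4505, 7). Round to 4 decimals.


Step 1: Evaluate f(x).
f(0.4505) = 2*0.4505^2 + 8*0.4505 - 5 = -0.9901
Step 2: Evaluate g(x).
g(0.4505) = 8*0.4505 - 1 = 2.604
Step 3: Compute Lagrangian.
L = -0.9901 + 7*2.604 = 17.2379


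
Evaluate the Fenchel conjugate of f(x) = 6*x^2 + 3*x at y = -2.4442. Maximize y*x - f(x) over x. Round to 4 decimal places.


f*(y) = sup_x {y*x - a*x^2 - b*x} = sup_x {(y-b)*x - a*x^2}
FOC: (y - b) - 2a*x = 0 => x* = (y - b)/(2a)
x* = (-2.4442 - 3)/(2*6) = -0.4537
f*(-2.4442) = (y-b)^2/(4a) = (-2.4442 - 3)^2/(4*6)
= 29.6393/24 = 1.235


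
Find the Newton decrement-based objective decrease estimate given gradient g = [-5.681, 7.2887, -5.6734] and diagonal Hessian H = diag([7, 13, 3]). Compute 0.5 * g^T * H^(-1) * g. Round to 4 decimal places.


Step 1: H is diagonal, so H^(-1) * g = [-0.8116, 0.5607, -1.8911].
Step 2: g^T H^(-1) g = sum_i g_i^2 / H_ii
  = (-5.681)^2/7 + (7.2887)^2/13 + (-5.6734)^2/3
  = 4.6105 + 4.0865 + 10.7292 = 19.4262
Step 3: Objective decrease = 0.5 * g^T H^(-1) g = 9.7131


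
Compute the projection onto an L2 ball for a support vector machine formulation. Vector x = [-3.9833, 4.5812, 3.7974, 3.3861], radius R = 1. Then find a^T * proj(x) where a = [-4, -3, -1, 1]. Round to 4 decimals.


Step 1: Compute ||x|| (intermediates to 6 decimals).
||x|| = sqrt((-3.9833)^2 + 4.5812^2 + 3.7974^2 + 3.3861^2) = 7.920858
Step 2: Project.
Since ||x|| > R, scale = R/||x|| = 1/7.920858 = 0.126249, proj(x) = scale * x
proj(x) = [-0.502888, 0.578372, 0.479418, 0.427492]
Step 3: Dot product.
a^T * proj(x) = -4*(-0.502888) - 3*0.578372 - 1*0.479418 + 1*0.427492 = 0.2245


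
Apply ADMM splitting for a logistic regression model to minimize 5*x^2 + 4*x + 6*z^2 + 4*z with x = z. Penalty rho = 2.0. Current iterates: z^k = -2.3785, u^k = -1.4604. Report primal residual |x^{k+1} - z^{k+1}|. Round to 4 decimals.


ADMM iteration with rho = 2.0, z^k = -2.3785, u^k = -1.4604
Step 1: x-update.
Minimize 5*x^2 + 4*x + (2.0/2)*(x + 2.3785 - 1.4604)^2
FOC: (2*5 + 2.0)*x = -4 + 2.0*(-2.3785 + 1.4604)
x^{k+1} = -0.4864
Step 2: z-update.
Minimize 6*z^2 + 4*z + (2.0/2)*(-0.4864 - z - 1.4604)^2
FOC: (2*6 + 2.0)*z = -4 + 2.0*(-0.4864 - 1.4604)
z^{k+1} = -0.5638
Step 3: u-update.
u^{k+1} = -1.4604 - 0.4864 + 0.5638 = -1.3829
Step 4: Primal residual = |-0.4864 + 0.5638| = 0.0775


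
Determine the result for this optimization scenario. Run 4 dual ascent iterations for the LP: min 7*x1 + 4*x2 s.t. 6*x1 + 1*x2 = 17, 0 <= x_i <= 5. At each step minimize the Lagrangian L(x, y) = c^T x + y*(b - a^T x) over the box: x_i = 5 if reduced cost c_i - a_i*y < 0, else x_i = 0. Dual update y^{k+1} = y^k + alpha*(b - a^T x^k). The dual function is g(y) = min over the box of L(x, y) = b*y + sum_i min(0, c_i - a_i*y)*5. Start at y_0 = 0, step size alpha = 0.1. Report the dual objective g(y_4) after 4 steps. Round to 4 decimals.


Dual ascent for LP: min 7*x1 + 4*x2, 6*x1 + 1*x2 = 17, 0 <= x_i <= 5
Step 1: y^k = 0.0, reduced costs: (7.0, 4.0)
  x^k = (0.0, 0.0), subgradient = b - a^T x = 17.0
  y^{k+1} = 0.0 + 0.1*17.0 = 1.7
Step 2: y^k = 1.7, reduced costs: (-3.2, 2.3)
  x^k = (5.0, 0.0), subgradient = b - a^T x = -13.0
  y^{k+1} = 1.7 + 0.1*-13.0 = 0.4
Step 3: y^k = 0.4, reduced costs: (4.6, 3.6)
  x^k = (0.0, 0.0), subgradient = b - a^T x = 17.0
  y^{k+1} = 0.4 + 0.1*17.0 = 2.1
Step 4: y^k = 2.1, reduced costs: (-5.6, 1.9)
  x^k = (5.0, 0.0), subgradient = b - a^T x = -13.0
  y^{k+1} = 2.1 + 0.1*-13.0 = 0.8
Dual objective at y_4 = 0.8: reduced costs (2.2, 3.2), box minimizer x = (0.0, 0.0)
g(y_4) = b*y + (c1 - a1*y)*x1 + (c2 - a2*y)*x2 = 17*0.8 + 2.2*0.0 + 3.2*0.0 = 13.6 + 0.0 + 0.0 = 13.6


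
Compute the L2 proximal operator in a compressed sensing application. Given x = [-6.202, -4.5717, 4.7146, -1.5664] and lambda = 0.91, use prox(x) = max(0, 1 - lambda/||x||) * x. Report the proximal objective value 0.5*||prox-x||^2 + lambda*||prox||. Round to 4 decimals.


Step 1: Compute ||x||.
||x|| = 9.1677
Step 2: Compute scaling factor.
scale = max(0, 1 - 0.91/9.1677) = 0.9007
Step 3: prox(x) = [-5.5864, -4.1179, 4.2466, -1.4109]
||prox(x)|| = 8.2577
Step 4: Proximal objective.
0.5*||prox-x||^2 = 0.4141
lambda*||prox|| = 7.5145
Total = 7.9285


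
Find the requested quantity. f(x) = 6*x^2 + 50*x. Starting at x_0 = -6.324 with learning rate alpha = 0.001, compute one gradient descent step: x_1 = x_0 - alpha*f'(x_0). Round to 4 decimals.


We compute the gradient at x_0 and apply the update.
f'(x) = 12*x + 50
f'(-6.324) = 12*-6.324 + 50 = -25.888
x_1 = -6.324 - 0.001*-25.888 = -6.2981


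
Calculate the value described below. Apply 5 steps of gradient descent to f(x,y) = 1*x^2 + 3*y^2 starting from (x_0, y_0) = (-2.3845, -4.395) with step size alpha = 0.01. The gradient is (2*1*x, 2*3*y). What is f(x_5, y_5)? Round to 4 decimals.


Gradient descent on f(x,y) = 1*x^2 + 3*y^2.
Starting point: (-2.3845, -4.395), alpha = 0.01
Step 1: grad_x = 2*1*-2.3845 = -4.769, grad_y = 2*3*-4.395 = -26.37
  x_1 = -2.3845 - 0.01*-4.769 = -2.3368
  y_1 = -4.395 - 0.01*-26.37 = -4.1313
Step 2: grad_x = 2*1*-2.3368 = -4.6736, grad_y = 2*3*-4.1313 = -24.7878
  x_2 = -2.3368 - 0.01*-4.6736 = -2.2901
  y_2 = -4.1313 - 0.01*-24.7878 = -3.8834
Step 3: grad_x = 2*1*-2.2901 = -4.5801, grad_y = 2*3*-3.8834 = -23.3005
  x_3 = -2.2901 - 0.01*-4.5801 = -2.2443
  y_3 = -3.8834 - 0.01*-23.3005 = -3.6504
Step 4: grad_x = 2*1*-2.2443 = -4.4885, grad_y = 2*3*-3.6504 = -21.9025
  x_4 = -2.2443 - 0.01*-4.4885 = -2.1994
  y_4 = -3.6504 - 0.01*-21.9025 = -3.4314
Step 5: grad_x = 2*1*-2.1994 = -4.3988, grad_y = 2*3*-3.4314 = -20.5884
  x_5 = -2.1994 - 0.01*-4.3988 = -2.1554
  y_5 = -3.4314 - 0.01*-20.5884 = -3.2255
f(-2.1554, -3.2255) = 1*(-2.1554)^2 + 3*(-3.2255)^2 = 35.8575


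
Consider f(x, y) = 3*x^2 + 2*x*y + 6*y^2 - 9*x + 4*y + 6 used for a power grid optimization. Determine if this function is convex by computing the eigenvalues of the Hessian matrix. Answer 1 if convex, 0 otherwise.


The Hessian of f(x,y) = 3*x^2 + 2*x*y + 6*y^2 - 9*x + 4*y + 6 is:
H = [[6, 2], [2, 12]]
Trace = 6 + 12 = 18
Determinant = 6*12 - (2)^2 = 68
Discriminant = (18)^2 - 4*68 = 52.0
Eigenvalues: lambda_1 = 5.3944, lambda_2 = 12.6056
The function is convex.

1


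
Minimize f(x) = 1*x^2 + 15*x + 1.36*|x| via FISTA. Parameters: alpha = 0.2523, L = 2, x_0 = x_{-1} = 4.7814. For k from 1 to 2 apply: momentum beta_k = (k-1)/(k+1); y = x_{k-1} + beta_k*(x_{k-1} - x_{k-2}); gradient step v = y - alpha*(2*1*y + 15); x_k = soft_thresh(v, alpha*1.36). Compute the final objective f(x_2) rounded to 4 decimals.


FISTA on f(x) = 1*x^2 + 15*x + 1.36*|x|
L = 2, alpha = 0.2523
Iteration 1: beta = 0.0, y = 4.7814 + 0.0*(4.7814 - 4.7814) = 4.7814
  grad(y) = 24.5628, v = y - alpha*grad = -1.4158
  prox(v) = soft_thresh(-1.4158, 0.3431) = -1.0727
Iteration 2: beta = 0.3333, y = -1.0727 + 0.3333*(-1.0727 - 4.7814) = -3.024
  grad(y) = 8.952, v = y - alpha*grad = -5.2826
  prox(v) = soft_thresh(-5.2826, 0.3431) = -4.9395
f(x_2) = 1*(-4.9395)^2 + 15*(-4.9395) + 1.36*|-4.9395| = -42.976


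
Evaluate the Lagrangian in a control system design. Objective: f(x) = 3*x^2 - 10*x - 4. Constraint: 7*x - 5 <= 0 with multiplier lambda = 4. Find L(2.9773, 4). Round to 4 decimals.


Step 1: Evaluate f(x).
f(2.9773) = 3*2.9773^2 - 10*2.9773 - 4 = -7.1801
Step 2: Evaluate g(x).
g(2.9773) = 7*2.9773 - 5 = 15.8411
Step 3: Compute Lagrangian.
L = -7.1801 + 4*15.8411 = 56.1843


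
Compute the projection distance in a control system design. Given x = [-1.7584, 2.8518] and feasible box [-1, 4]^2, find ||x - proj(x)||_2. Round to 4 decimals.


Project each component onto [-1, 4].
clip(-1.7584) = -1.0, clip(2.8518) = 2.8518
Projection = [-1.0, 2.8518]
Squared diffs: [0.5752, 0.0]
Distance = sqrt(0.5752) = 0.7584


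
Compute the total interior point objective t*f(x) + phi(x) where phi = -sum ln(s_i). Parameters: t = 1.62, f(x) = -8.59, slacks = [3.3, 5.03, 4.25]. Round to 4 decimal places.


Step 1: Compute log-barrier.
ln values: [1.1939, 1.6154, 1.4469]
phi = -(1.1939 + 1.6154 + 1.4469) = -4.2563
Step 2: Compute augmented objective.
t*f(x) = 1.62*-8.59 = -13.9158
Total = -13.9158 - 4.2563 = -18.1721


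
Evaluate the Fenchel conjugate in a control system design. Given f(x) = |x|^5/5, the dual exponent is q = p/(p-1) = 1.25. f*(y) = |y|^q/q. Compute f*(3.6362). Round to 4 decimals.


The conjugate exponent q satisfies 1/p + 1/q = 1.
p = 5, so q = 5/(5 - 1) = 1.25
|y|^q = 3.6362^1.25 = 5.0212
f*(3.6362) = 5.0212 / 1.25 = 4.017


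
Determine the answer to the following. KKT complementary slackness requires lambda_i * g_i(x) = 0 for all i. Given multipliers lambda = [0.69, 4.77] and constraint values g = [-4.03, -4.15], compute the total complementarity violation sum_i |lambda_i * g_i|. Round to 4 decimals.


KKT complementary slackness check:
lambda_1 * g_1 = 0.69 * -4.03 = -2.7807
lambda_2 * g_2 = 4.77 * -4.15 = -19.7955
Total violation = 2.7807 + 19.7955 = 22.5762


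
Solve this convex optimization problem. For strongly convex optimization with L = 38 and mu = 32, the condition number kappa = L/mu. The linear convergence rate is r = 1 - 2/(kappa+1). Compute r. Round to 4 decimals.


Step 1: Compute the condition number.
kappa = L/mu = 38/32 = 1.1875
Step 2: Compute the convergence rate.
r = 1 - 2/(kappa + 1) = 1 - 2*mu/(L + mu) = (L - mu)/(L + mu) = 6/70 = 0.0857


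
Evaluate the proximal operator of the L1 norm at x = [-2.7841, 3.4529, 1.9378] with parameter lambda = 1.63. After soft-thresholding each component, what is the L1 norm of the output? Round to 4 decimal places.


Soft-thresholding with lambda = 1.63:
prox(-2.7841) = sign(-2.7841)*max(|-2.7841| - 1.63, 0) = -1.1541
prox(3.4529) = sign(3.4529)*max(|3.4529| - 1.63, 0) = 1.8229
prox(1.9378) = sign(1.9378)*max(|1.9378| - 1.63, 0) = 0.3078
prox(x) = [-1.1541, 1.8229, 0.3078]
||prox(x)||_1 = 1.1541 + 1.8229 + 0.3078 = 3.2848


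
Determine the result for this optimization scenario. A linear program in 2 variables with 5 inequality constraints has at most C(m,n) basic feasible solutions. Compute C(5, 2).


Each vertex corresponds to some choice of n active constraints out of m, so the number of vertices is at most C(m, n) = m! / (n!(m-n)!).
m = 5, n = 2
Numerator: 5 * 4
Denominator: 2! = 2
C(5, 2) = 10


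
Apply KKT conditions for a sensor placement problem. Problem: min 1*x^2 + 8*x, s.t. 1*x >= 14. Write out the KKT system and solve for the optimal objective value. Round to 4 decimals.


Step 1: Try lambda = 0 (constraint inactive).
x_unc = -8/(2*1) = -4.0
Check: 1*-4.0 = -4.0 < 14 -- violated!
Step 2: Constraint must be active: 1*x = 14
x* = 14/1 = 14.0
lambda = (2*1*14.0 + 8)/1 = 36.0
Step 3: Compute optimal value.
f(x*) = 1*14.0^2 + 8*14.0 = 308.0


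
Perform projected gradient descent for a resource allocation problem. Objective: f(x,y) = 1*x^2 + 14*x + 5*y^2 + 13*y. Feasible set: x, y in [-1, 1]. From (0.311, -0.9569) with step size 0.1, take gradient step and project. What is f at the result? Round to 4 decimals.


Step 1: Compute gradient at (0.311, -0.9569).
grad_x = 2*1*0.311 + 14 = 14.622
grad_y = 2*5*-0.9569 + 13 = 3.431
Step 2: Gradient step.
x_raw = 0.311 - 0.1*14.622 = -1.1512
y_raw = -0.9569 - 0.1*3.431 = -1.3
Step 3: Project onto [-1, 1].
x_proj = clip(-1.1512) = -1.0
y_proj = clip(-1.3) = -1.0
Step 4: Evaluate f.
f(-1.0, -1.0) = -21.0


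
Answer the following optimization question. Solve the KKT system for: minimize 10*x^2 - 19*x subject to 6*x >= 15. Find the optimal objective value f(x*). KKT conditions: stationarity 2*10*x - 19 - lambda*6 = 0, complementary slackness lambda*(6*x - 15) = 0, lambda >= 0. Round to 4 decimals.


Step 1: Try lambda = 0 (constraint inactive).
x_unc = 19/(2*10) = 0.95
Check: 6*0.95 = 5.7 < 15 -- violated!
Step 2: Constraint must be active: 6*x = 15
x* = 15/6 = 2.5
lambda = (2*10*2.5 - 19)/6 = 5.1667
Step 3: Compute optimal value.
f(x*) = 10*2.5^2 - 19*2.5 = 15.0
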